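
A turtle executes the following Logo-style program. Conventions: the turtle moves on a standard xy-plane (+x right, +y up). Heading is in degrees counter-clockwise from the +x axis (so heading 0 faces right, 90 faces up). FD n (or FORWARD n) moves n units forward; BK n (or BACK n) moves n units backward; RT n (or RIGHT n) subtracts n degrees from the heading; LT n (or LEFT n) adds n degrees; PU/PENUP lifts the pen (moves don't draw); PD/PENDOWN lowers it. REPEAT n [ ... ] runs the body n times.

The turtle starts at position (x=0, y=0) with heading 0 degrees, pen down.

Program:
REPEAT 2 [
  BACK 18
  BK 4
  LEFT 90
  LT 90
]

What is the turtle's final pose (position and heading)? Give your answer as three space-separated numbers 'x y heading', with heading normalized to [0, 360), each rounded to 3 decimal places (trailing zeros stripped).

Answer: 0 0 0

Derivation:
Executing turtle program step by step:
Start: pos=(0,0), heading=0, pen down
REPEAT 2 [
  -- iteration 1/2 --
  BK 18: (0,0) -> (-18,0) [heading=0, draw]
  BK 4: (-18,0) -> (-22,0) [heading=0, draw]
  LT 90: heading 0 -> 90
  LT 90: heading 90 -> 180
  -- iteration 2/2 --
  BK 18: (-22,0) -> (-4,0) [heading=180, draw]
  BK 4: (-4,0) -> (0,0) [heading=180, draw]
  LT 90: heading 180 -> 270
  LT 90: heading 270 -> 0
]
Final: pos=(0,0), heading=0, 4 segment(s) drawn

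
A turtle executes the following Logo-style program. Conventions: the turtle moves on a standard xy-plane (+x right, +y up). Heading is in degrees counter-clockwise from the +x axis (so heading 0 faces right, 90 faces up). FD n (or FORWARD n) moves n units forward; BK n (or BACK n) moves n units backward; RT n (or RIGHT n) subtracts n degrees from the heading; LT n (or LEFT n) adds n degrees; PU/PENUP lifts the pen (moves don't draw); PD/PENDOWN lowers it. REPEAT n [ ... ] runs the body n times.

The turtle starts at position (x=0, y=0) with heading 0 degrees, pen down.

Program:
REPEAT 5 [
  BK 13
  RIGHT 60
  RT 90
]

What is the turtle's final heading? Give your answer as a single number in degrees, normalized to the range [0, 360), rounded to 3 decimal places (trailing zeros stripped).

Executing turtle program step by step:
Start: pos=(0,0), heading=0, pen down
REPEAT 5 [
  -- iteration 1/5 --
  BK 13: (0,0) -> (-13,0) [heading=0, draw]
  RT 60: heading 0 -> 300
  RT 90: heading 300 -> 210
  -- iteration 2/5 --
  BK 13: (-13,0) -> (-1.742,6.5) [heading=210, draw]
  RT 60: heading 210 -> 150
  RT 90: heading 150 -> 60
  -- iteration 3/5 --
  BK 13: (-1.742,6.5) -> (-8.242,-4.758) [heading=60, draw]
  RT 60: heading 60 -> 0
  RT 90: heading 0 -> 270
  -- iteration 4/5 --
  BK 13: (-8.242,-4.758) -> (-8.242,8.242) [heading=270, draw]
  RT 60: heading 270 -> 210
  RT 90: heading 210 -> 120
  -- iteration 5/5 --
  BK 13: (-8.242,8.242) -> (-1.742,-3.017) [heading=120, draw]
  RT 60: heading 120 -> 60
  RT 90: heading 60 -> 330
]
Final: pos=(-1.742,-3.017), heading=330, 5 segment(s) drawn

Answer: 330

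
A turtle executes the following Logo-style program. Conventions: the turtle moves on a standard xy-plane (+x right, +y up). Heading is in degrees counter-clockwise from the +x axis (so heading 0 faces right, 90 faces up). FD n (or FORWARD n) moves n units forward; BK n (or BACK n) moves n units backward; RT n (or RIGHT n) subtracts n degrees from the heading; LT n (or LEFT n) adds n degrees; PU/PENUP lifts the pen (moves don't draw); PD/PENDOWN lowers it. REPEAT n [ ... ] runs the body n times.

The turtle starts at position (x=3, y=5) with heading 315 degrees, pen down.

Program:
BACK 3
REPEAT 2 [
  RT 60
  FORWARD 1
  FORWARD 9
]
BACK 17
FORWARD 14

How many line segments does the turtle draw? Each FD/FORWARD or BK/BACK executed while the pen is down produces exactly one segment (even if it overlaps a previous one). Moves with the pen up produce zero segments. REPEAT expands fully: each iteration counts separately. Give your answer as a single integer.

Answer: 7

Derivation:
Executing turtle program step by step:
Start: pos=(3,5), heading=315, pen down
BK 3: (3,5) -> (0.879,7.121) [heading=315, draw]
REPEAT 2 [
  -- iteration 1/2 --
  RT 60: heading 315 -> 255
  FD 1: (0.879,7.121) -> (0.62,6.155) [heading=255, draw]
  FD 9: (0.62,6.155) -> (-1.71,-2.538) [heading=255, draw]
  -- iteration 2/2 --
  RT 60: heading 255 -> 195
  FD 1: (-1.71,-2.538) -> (-2.675,-2.797) [heading=195, draw]
  FD 9: (-2.675,-2.797) -> (-11.369,-5.126) [heading=195, draw]
]
BK 17: (-11.369,-5.126) -> (5.052,-0.726) [heading=195, draw]
FD 14: (5.052,-0.726) -> (-8.471,-4.35) [heading=195, draw]
Final: pos=(-8.471,-4.35), heading=195, 7 segment(s) drawn
Segments drawn: 7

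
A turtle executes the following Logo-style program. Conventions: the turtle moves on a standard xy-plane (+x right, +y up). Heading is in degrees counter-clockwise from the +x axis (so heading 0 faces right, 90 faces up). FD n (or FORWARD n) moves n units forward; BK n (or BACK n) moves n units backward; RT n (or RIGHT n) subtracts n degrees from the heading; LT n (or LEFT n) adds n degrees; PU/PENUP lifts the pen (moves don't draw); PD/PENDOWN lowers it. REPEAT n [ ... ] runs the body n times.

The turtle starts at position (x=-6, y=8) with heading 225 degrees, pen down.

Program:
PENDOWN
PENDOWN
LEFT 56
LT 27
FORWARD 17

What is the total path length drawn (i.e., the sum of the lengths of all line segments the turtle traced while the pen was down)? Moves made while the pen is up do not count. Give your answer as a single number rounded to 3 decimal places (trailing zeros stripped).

Executing turtle program step by step:
Start: pos=(-6,8), heading=225, pen down
PD: pen down
PD: pen down
LT 56: heading 225 -> 281
LT 27: heading 281 -> 308
FD 17: (-6,8) -> (4.466,-5.396) [heading=308, draw]
Final: pos=(4.466,-5.396), heading=308, 1 segment(s) drawn

Segment lengths:
  seg 1: (-6,8) -> (4.466,-5.396), length = 17
Total = 17

Answer: 17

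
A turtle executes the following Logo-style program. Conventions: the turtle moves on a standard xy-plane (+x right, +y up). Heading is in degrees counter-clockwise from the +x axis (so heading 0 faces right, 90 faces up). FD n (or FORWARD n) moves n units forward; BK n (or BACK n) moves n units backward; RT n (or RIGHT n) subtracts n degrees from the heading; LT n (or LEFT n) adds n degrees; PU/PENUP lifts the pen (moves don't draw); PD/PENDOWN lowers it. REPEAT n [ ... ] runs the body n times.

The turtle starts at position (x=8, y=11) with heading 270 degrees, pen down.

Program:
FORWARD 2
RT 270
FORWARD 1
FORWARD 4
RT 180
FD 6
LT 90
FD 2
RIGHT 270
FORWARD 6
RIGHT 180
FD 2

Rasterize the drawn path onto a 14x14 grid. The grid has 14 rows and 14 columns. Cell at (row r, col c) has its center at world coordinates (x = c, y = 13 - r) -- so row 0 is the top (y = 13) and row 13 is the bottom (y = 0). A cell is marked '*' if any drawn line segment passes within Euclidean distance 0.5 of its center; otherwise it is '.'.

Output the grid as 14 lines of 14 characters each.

Segment 0: (8,11) -> (8,9)
Segment 1: (8,9) -> (9,9)
Segment 2: (9,9) -> (13,9)
Segment 3: (13,9) -> (7,9)
Segment 4: (7,9) -> (7,7)
Segment 5: (7,7) -> (13,7)
Segment 6: (13,7) -> (11,7)

Answer: ..............
..............
........*.....
........*.....
.......*******
.......*......
.......*******
..............
..............
..............
..............
..............
..............
..............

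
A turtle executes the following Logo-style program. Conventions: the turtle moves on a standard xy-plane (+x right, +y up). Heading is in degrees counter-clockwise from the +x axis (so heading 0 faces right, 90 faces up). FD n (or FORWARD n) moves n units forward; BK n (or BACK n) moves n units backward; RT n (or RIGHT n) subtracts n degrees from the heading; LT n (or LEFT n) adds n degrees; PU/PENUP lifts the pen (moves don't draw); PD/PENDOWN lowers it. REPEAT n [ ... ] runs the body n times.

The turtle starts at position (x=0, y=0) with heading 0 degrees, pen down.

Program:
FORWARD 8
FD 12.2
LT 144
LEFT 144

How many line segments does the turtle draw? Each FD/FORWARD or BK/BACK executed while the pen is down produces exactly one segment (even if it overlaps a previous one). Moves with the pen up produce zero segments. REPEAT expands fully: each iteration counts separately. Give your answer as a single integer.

Answer: 2

Derivation:
Executing turtle program step by step:
Start: pos=(0,0), heading=0, pen down
FD 8: (0,0) -> (8,0) [heading=0, draw]
FD 12.2: (8,0) -> (20.2,0) [heading=0, draw]
LT 144: heading 0 -> 144
LT 144: heading 144 -> 288
Final: pos=(20.2,0), heading=288, 2 segment(s) drawn
Segments drawn: 2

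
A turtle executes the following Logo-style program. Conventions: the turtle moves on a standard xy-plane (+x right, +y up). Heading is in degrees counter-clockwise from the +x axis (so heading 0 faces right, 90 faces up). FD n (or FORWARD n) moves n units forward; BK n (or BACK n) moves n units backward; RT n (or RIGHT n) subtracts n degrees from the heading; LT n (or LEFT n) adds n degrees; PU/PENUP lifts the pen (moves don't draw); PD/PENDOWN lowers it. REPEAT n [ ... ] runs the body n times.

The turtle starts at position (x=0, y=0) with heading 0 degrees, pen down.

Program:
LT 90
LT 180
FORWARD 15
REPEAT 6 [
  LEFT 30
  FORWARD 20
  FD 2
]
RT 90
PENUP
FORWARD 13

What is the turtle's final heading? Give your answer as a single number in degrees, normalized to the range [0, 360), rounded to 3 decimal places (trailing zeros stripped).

Answer: 0

Derivation:
Executing turtle program step by step:
Start: pos=(0,0), heading=0, pen down
LT 90: heading 0 -> 90
LT 180: heading 90 -> 270
FD 15: (0,0) -> (0,-15) [heading=270, draw]
REPEAT 6 [
  -- iteration 1/6 --
  LT 30: heading 270 -> 300
  FD 20: (0,-15) -> (10,-32.321) [heading=300, draw]
  FD 2: (10,-32.321) -> (11,-34.053) [heading=300, draw]
  -- iteration 2/6 --
  LT 30: heading 300 -> 330
  FD 20: (11,-34.053) -> (28.321,-44.053) [heading=330, draw]
  FD 2: (28.321,-44.053) -> (30.053,-45.053) [heading=330, draw]
  -- iteration 3/6 --
  LT 30: heading 330 -> 0
  FD 20: (30.053,-45.053) -> (50.053,-45.053) [heading=0, draw]
  FD 2: (50.053,-45.053) -> (52.053,-45.053) [heading=0, draw]
  -- iteration 4/6 --
  LT 30: heading 0 -> 30
  FD 20: (52.053,-45.053) -> (69.373,-35.053) [heading=30, draw]
  FD 2: (69.373,-35.053) -> (71.105,-34.053) [heading=30, draw]
  -- iteration 5/6 --
  LT 30: heading 30 -> 60
  FD 20: (71.105,-34.053) -> (81.105,-16.732) [heading=60, draw]
  FD 2: (81.105,-16.732) -> (82.105,-15) [heading=60, draw]
  -- iteration 6/6 --
  LT 30: heading 60 -> 90
  FD 20: (82.105,-15) -> (82.105,5) [heading=90, draw]
  FD 2: (82.105,5) -> (82.105,7) [heading=90, draw]
]
RT 90: heading 90 -> 0
PU: pen up
FD 13: (82.105,7) -> (95.105,7) [heading=0, move]
Final: pos=(95.105,7), heading=0, 13 segment(s) drawn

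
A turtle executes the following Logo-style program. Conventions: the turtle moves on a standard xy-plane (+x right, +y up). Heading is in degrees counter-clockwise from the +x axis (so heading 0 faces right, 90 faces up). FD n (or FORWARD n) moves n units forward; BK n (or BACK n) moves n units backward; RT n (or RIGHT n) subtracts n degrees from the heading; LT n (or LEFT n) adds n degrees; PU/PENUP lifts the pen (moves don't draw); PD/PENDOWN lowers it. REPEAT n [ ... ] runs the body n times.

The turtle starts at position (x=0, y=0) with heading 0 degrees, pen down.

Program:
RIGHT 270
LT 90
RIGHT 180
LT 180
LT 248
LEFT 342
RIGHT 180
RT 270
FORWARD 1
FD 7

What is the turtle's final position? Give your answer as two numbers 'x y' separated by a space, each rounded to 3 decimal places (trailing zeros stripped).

Executing turtle program step by step:
Start: pos=(0,0), heading=0, pen down
RT 270: heading 0 -> 90
LT 90: heading 90 -> 180
RT 180: heading 180 -> 0
LT 180: heading 0 -> 180
LT 248: heading 180 -> 68
LT 342: heading 68 -> 50
RT 180: heading 50 -> 230
RT 270: heading 230 -> 320
FD 1: (0,0) -> (0.766,-0.643) [heading=320, draw]
FD 7: (0.766,-0.643) -> (6.128,-5.142) [heading=320, draw]
Final: pos=(6.128,-5.142), heading=320, 2 segment(s) drawn

Answer: 6.128 -5.142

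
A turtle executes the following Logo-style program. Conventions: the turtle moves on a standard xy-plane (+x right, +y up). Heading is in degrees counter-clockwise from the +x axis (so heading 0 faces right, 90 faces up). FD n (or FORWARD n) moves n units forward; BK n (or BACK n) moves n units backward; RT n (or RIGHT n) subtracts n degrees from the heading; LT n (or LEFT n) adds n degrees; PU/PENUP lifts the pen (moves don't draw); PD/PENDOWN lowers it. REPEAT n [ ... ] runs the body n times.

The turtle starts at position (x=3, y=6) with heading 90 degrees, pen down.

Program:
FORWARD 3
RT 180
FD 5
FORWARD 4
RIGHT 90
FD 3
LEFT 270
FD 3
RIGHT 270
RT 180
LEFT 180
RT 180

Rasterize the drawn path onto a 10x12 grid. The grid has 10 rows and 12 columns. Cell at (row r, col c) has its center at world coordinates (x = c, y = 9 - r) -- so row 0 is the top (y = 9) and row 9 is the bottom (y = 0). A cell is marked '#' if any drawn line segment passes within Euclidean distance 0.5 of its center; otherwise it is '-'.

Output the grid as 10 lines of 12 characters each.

Answer: ---#--------
---#--------
---#--------
---#--------
---#--------
---#--------
#--#--------
#--#--------
#--#--------
####--------

Derivation:
Segment 0: (3,6) -> (3,9)
Segment 1: (3,9) -> (3,4)
Segment 2: (3,4) -> (3,0)
Segment 3: (3,0) -> (0,-0)
Segment 4: (0,-0) -> (0,3)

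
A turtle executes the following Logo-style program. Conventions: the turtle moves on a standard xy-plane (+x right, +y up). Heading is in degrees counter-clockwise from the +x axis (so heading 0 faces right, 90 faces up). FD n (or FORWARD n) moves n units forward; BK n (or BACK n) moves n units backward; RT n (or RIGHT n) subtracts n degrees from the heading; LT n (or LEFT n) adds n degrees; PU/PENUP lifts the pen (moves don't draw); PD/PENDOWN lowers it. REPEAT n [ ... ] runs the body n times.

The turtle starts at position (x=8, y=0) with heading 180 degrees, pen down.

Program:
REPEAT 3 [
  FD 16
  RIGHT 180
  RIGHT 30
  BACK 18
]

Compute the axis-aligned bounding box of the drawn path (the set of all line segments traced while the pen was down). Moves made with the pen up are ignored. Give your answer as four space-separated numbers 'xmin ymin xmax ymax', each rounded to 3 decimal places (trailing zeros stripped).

Answer: -23.588 -14.588 8 17.268

Derivation:
Executing turtle program step by step:
Start: pos=(8,0), heading=180, pen down
REPEAT 3 [
  -- iteration 1/3 --
  FD 16: (8,0) -> (-8,0) [heading=180, draw]
  RT 180: heading 180 -> 0
  RT 30: heading 0 -> 330
  BK 18: (-8,0) -> (-23.588,9) [heading=330, draw]
  -- iteration 2/3 --
  FD 16: (-23.588,9) -> (-9.732,1) [heading=330, draw]
  RT 180: heading 330 -> 150
  RT 30: heading 150 -> 120
  BK 18: (-9.732,1) -> (-0.732,-14.588) [heading=120, draw]
  -- iteration 3/3 --
  FD 16: (-0.732,-14.588) -> (-8.732,-0.732) [heading=120, draw]
  RT 180: heading 120 -> 300
  RT 30: heading 300 -> 270
  BK 18: (-8.732,-0.732) -> (-8.732,17.268) [heading=270, draw]
]
Final: pos=(-8.732,17.268), heading=270, 6 segment(s) drawn

Segment endpoints: x in {-23.588, -9.732, -8.732, -8.732, -8, -0.732, 8}, y in {-14.588, -0.732, 0, 0, 1, 9, 17.268}
xmin=-23.588, ymin=-14.588, xmax=8, ymax=17.268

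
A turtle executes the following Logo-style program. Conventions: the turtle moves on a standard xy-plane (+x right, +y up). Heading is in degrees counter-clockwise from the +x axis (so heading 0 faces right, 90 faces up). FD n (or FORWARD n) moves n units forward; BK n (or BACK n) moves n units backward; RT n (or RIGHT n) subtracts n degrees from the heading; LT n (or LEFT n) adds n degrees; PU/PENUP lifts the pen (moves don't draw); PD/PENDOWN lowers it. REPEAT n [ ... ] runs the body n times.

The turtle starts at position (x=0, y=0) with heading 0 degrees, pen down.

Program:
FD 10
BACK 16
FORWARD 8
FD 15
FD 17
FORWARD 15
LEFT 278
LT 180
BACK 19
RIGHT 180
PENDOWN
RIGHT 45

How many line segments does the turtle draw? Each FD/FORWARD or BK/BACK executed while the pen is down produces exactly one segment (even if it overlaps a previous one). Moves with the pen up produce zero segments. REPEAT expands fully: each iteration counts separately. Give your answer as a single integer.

Executing turtle program step by step:
Start: pos=(0,0), heading=0, pen down
FD 10: (0,0) -> (10,0) [heading=0, draw]
BK 16: (10,0) -> (-6,0) [heading=0, draw]
FD 8: (-6,0) -> (2,0) [heading=0, draw]
FD 15: (2,0) -> (17,0) [heading=0, draw]
FD 17: (17,0) -> (34,0) [heading=0, draw]
FD 15: (34,0) -> (49,0) [heading=0, draw]
LT 278: heading 0 -> 278
LT 180: heading 278 -> 98
BK 19: (49,0) -> (51.644,-18.815) [heading=98, draw]
RT 180: heading 98 -> 278
PD: pen down
RT 45: heading 278 -> 233
Final: pos=(51.644,-18.815), heading=233, 7 segment(s) drawn
Segments drawn: 7

Answer: 7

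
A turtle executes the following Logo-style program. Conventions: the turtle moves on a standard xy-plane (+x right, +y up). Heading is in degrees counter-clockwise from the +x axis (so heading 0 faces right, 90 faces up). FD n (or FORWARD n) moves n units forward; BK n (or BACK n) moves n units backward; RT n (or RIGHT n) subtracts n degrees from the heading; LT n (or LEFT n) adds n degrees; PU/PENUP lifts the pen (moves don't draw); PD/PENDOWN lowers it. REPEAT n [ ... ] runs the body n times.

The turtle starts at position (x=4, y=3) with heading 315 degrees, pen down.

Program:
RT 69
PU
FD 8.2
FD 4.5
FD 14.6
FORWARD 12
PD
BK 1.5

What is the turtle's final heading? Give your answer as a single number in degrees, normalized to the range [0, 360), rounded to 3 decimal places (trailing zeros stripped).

Answer: 246

Derivation:
Executing turtle program step by step:
Start: pos=(4,3), heading=315, pen down
RT 69: heading 315 -> 246
PU: pen up
FD 8.2: (4,3) -> (0.665,-4.491) [heading=246, move]
FD 4.5: (0.665,-4.491) -> (-1.166,-8.602) [heading=246, move]
FD 14.6: (-1.166,-8.602) -> (-7.104,-21.94) [heading=246, move]
FD 12: (-7.104,-21.94) -> (-11.985,-32.902) [heading=246, move]
PD: pen down
BK 1.5: (-11.985,-32.902) -> (-11.375,-31.532) [heading=246, draw]
Final: pos=(-11.375,-31.532), heading=246, 1 segment(s) drawn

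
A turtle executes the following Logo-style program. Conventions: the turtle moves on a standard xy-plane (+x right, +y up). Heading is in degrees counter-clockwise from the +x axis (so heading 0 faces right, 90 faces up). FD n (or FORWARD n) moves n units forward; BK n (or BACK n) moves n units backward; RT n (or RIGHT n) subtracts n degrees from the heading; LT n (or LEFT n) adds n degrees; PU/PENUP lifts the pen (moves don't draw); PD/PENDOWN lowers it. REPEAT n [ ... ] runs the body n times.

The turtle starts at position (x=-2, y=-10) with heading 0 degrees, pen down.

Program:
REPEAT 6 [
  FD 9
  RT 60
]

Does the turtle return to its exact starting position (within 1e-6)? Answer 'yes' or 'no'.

Answer: yes

Derivation:
Executing turtle program step by step:
Start: pos=(-2,-10), heading=0, pen down
REPEAT 6 [
  -- iteration 1/6 --
  FD 9: (-2,-10) -> (7,-10) [heading=0, draw]
  RT 60: heading 0 -> 300
  -- iteration 2/6 --
  FD 9: (7,-10) -> (11.5,-17.794) [heading=300, draw]
  RT 60: heading 300 -> 240
  -- iteration 3/6 --
  FD 9: (11.5,-17.794) -> (7,-25.588) [heading=240, draw]
  RT 60: heading 240 -> 180
  -- iteration 4/6 --
  FD 9: (7,-25.588) -> (-2,-25.588) [heading=180, draw]
  RT 60: heading 180 -> 120
  -- iteration 5/6 --
  FD 9: (-2,-25.588) -> (-6.5,-17.794) [heading=120, draw]
  RT 60: heading 120 -> 60
  -- iteration 6/6 --
  FD 9: (-6.5,-17.794) -> (-2,-10) [heading=60, draw]
  RT 60: heading 60 -> 0
]
Final: pos=(-2,-10), heading=0, 6 segment(s) drawn

Start position: (-2, -10)
Final position: (-2, -10)
Distance = 0; < 1e-6 -> CLOSED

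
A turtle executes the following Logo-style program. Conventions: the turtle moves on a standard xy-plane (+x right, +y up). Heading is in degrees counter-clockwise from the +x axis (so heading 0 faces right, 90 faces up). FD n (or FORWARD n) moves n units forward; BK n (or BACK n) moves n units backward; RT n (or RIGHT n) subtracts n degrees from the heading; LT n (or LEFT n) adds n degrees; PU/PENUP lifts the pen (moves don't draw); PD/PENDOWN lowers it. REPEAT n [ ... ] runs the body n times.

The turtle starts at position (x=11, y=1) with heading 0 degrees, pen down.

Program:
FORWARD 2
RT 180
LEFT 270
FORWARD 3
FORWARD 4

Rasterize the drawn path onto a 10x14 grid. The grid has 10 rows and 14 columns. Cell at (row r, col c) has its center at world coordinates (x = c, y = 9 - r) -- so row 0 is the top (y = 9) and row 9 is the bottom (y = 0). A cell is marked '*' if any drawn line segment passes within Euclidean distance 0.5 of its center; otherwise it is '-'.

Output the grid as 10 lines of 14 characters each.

Segment 0: (11,1) -> (13,1)
Segment 1: (13,1) -> (13,4)
Segment 2: (13,4) -> (13,8)

Answer: --------------
-------------*
-------------*
-------------*
-------------*
-------------*
-------------*
-------------*
-----------***
--------------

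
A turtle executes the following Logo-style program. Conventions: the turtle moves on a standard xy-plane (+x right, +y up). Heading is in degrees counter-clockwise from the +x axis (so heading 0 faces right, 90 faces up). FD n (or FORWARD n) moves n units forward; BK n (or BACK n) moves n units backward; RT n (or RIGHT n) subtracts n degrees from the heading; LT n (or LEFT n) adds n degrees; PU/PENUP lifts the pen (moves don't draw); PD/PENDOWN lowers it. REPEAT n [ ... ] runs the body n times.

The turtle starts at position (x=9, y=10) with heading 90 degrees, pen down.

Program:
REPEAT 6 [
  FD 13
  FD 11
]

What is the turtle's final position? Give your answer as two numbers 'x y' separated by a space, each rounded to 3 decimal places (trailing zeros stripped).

Answer: 9 154

Derivation:
Executing turtle program step by step:
Start: pos=(9,10), heading=90, pen down
REPEAT 6 [
  -- iteration 1/6 --
  FD 13: (9,10) -> (9,23) [heading=90, draw]
  FD 11: (9,23) -> (9,34) [heading=90, draw]
  -- iteration 2/6 --
  FD 13: (9,34) -> (9,47) [heading=90, draw]
  FD 11: (9,47) -> (9,58) [heading=90, draw]
  -- iteration 3/6 --
  FD 13: (9,58) -> (9,71) [heading=90, draw]
  FD 11: (9,71) -> (9,82) [heading=90, draw]
  -- iteration 4/6 --
  FD 13: (9,82) -> (9,95) [heading=90, draw]
  FD 11: (9,95) -> (9,106) [heading=90, draw]
  -- iteration 5/6 --
  FD 13: (9,106) -> (9,119) [heading=90, draw]
  FD 11: (9,119) -> (9,130) [heading=90, draw]
  -- iteration 6/6 --
  FD 13: (9,130) -> (9,143) [heading=90, draw]
  FD 11: (9,143) -> (9,154) [heading=90, draw]
]
Final: pos=(9,154), heading=90, 12 segment(s) drawn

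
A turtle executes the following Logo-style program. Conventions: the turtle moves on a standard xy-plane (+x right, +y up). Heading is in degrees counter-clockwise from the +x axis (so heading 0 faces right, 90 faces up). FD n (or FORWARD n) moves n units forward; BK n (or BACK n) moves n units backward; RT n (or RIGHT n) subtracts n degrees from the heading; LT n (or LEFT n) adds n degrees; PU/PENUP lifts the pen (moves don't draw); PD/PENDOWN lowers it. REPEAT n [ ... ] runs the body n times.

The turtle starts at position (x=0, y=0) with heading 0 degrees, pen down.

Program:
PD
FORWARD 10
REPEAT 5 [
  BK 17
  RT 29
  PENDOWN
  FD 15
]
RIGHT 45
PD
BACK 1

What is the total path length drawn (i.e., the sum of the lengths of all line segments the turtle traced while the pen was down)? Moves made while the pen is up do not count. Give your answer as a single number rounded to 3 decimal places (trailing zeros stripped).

Answer: 171

Derivation:
Executing turtle program step by step:
Start: pos=(0,0), heading=0, pen down
PD: pen down
FD 10: (0,0) -> (10,0) [heading=0, draw]
REPEAT 5 [
  -- iteration 1/5 --
  BK 17: (10,0) -> (-7,0) [heading=0, draw]
  RT 29: heading 0 -> 331
  PD: pen down
  FD 15: (-7,0) -> (6.119,-7.272) [heading=331, draw]
  -- iteration 2/5 --
  BK 17: (6.119,-7.272) -> (-8.749,0.97) [heading=331, draw]
  RT 29: heading 331 -> 302
  PD: pen down
  FD 15: (-8.749,0.97) -> (-0.8,-11.751) [heading=302, draw]
  -- iteration 3/5 --
  BK 17: (-0.8,-11.751) -> (-9.809,2.666) [heading=302, draw]
  RT 29: heading 302 -> 273
  PD: pen down
  FD 15: (-9.809,2.666) -> (-9.024,-12.314) [heading=273, draw]
  -- iteration 4/5 --
  BK 17: (-9.024,-12.314) -> (-9.914,4.663) [heading=273, draw]
  RT 29: heading 273 -> 244
  PD: pen down
  FD 15: (-9.914,4.663) -> (-16.489,-8.819) [heading=244, draw]
  -- iteration 5/5 --
  BK 17: (-16.489,-8.819) -> (-9.037,6.461) [heading=244, draw]
  RT 29: heading 244 -> 215
  PD: pen down
  FD 15: (-9.037,6.461) -> (-21.324,-2.143) [heading=215, draw]
]
RT 45: heading 215 -> 170
PD: pen down
BK 1: (-21.324,-2.143) -> (-20.339,-2.317) [heading=170, draw]
Final: pos=(-20.339,-2.317), heading=170, 12 segment(s) drawn

Segment lengths:
  seg 1: (0,0) -> (10,0), length = 10
  seg 2: (10,0) -> (-7,0), length = 17
  seg 3: (-7,0) -> (6.119,-7.272), length = 15
  seg 4: (6.119,-7.272) -> (-8.749,0.97), length = 17
  seg 5: (-8.749,0.97) -> (-0.8,-11.751), length = 15
  seg 6: (-0.8,-11.751) -> (-9.809,2.666), length = 17
  seg 7: (-9.809,2.666) -> (-9.024,-12.314), length = 15
  seg 8: (-9.024,-12.314) -> (-9.914,4.663), length = 17
  seg 9: (-9.914,4.663) -> (-16.489,-8.819), length = 15
  seg 10: (-16.489,-8.819) -> (-9.037,6.461), length = 17
  seg 11: (-9.037,6.461) -> (-21.324,-2.143), length = 15
  seg 12: (-21.324,-2.143) -> (-20.339,-2.317), length = 1
Total = 171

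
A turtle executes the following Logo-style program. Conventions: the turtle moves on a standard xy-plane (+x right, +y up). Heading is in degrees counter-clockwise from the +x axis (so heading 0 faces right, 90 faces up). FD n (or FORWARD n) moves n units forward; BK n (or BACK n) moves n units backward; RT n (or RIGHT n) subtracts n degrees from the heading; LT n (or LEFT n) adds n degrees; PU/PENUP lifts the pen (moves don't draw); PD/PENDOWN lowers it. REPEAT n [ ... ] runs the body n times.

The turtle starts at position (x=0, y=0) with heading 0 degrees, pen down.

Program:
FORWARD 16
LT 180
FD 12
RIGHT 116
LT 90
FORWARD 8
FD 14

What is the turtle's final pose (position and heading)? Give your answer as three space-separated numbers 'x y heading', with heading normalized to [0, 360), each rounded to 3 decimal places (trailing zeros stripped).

Executing turtle program step by step:
Start: pos=(0,0), heading=0, pen down
FD 16: (0,0) -> (16,0) [heading=0, draw]
LT 180: heading 0 -> 180
FD 12: (16,0) -> (4,0) [heading=180, draw]
RT 116: heading 180 -> 64
LT 90: heading 64 -> 154
FD 8: (4,0) -> (-3.19,3.507) [heading=154, draw]
FD 14: (-3.19,3.507) -> (-15.773,9.644) [heading=154, draw]
Final: pos=(-15.773,9.644), heading=154, 4 segment(s) drawn

Answer: -15.773 9.644 154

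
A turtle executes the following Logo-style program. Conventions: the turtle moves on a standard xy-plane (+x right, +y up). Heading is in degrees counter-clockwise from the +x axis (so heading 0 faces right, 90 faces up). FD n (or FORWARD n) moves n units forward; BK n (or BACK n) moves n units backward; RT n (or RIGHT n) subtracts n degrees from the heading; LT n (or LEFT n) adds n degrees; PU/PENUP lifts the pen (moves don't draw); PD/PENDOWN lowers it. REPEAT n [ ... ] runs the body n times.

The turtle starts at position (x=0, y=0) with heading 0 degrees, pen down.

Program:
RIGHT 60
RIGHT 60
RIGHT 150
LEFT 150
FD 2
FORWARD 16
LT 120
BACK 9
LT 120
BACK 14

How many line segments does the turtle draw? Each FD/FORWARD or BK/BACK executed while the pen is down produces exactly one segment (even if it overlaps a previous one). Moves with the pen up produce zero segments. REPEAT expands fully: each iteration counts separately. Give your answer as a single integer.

Executing turtle program step by step:
Start: pos=(0,0), heading=0, pen down
RT 60: heading 0 -> 300
RT 60: heading 300 -> 240
RT 150: heading 240 -> 90
LT 150: heading 90 -> 240
FD 2: (0,0) -> (-1,-1.732) [heading=240, draw]
FD 16: (-1,-1.732) -> (-9,-15.588) [heading=240, draw]
LT 120: heading 240 -> 0
BK 9: (-9,-15.588) -> (-18,-15.588) [heading=0, draw]
LT 120: heading 0 -> 120
BK 14: (-18,-15.588) -> (-11,-27.713) [heading=120, draw]
Final: pos=(-11,-27.713), heading=120, 4 segment(s) drawn
Segments drawn: 4

Answer: 4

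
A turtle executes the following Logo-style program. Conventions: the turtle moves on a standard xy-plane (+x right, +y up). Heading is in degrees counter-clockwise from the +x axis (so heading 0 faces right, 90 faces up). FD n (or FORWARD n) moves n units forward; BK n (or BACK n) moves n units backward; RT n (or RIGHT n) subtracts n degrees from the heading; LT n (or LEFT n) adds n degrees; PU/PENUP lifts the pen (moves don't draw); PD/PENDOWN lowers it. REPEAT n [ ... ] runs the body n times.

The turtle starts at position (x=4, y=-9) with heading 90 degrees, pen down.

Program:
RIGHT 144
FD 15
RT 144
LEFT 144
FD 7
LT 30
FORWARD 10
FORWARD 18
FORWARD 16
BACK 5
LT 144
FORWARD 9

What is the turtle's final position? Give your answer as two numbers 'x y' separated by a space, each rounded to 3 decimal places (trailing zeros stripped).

Answer: 48.06 -34.867

Derivation:
Executing turtle program step by step:
Start: pos=(4,-9), heading=90, pen down
RT 144: heading 90 -> 306
FD 15: (4,-9) -> (12.817,-21.135) [heading=306, draw]
RT 144: heading 306 -> 162
LT 144: heading 162 -> 306
FD 7: (12.817,-21.135) -> (16.931,-26.798) [heading=306, draw]
LT 30: heading 306 -> 336
FD 10: (16.931,-26.798) -> (26.067,-30.866) [heading=336, draw]
FD 18: (26.067,-30.866) -> (42.511,-38.187) [heading=336, draw]
FD 16: (42.511,-38.187) -> (57.127,-44.695) [heading=336, draw]
BK 5: (57.127,-44.695) -> (52.56,-42.661) [heading=336, draw]
LT 144: heading 336 -> 120
FD 9: (52.56,-42.661) -> (48.06,-34.867) [heading=120, draw]
Final: pos=(48.06,-34.867), heading=120, 7 segment(s) drawn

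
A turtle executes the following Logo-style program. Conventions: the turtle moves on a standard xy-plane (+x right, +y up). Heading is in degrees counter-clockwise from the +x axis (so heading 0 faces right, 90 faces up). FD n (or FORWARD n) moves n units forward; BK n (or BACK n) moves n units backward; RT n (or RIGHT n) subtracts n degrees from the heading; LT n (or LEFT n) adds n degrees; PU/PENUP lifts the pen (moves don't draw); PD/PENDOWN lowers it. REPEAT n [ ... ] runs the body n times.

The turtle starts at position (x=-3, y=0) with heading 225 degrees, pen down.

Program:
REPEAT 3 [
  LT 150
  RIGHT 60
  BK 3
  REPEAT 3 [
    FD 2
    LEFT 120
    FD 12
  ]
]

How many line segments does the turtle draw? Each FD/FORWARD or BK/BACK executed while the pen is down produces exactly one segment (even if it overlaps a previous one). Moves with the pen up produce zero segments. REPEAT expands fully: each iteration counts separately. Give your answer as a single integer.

Executing turtle program step by step:
Start: pos=(-3,0), heading=225, pen down
REPEAT 3 [
  -- iteration 1/3 --
  LT 150: heading 225 -> 15
  RT 60: heading 15 -> 315
  BK 3: (-3,0) -> (-5.121,2.121) [heading=315, draw]
  REPEAT 3 [
    -- iteration 1/3 --
    FD 2: (-5.121,2.121) -> (-3.707,0.707) [heading=315, draw]
    LT 120: heading 315 -> 75
    FD 12: (-3.707,0.707) -> (-0.601,12.298) [heading=75, draw]
    -- iteration 2/3 --
    FD 2: (-0.601,12.298) -> (-0.084,14.23) [heading=75, draw]
    LT 120: heading 75 -> 195
    FD 12: (-0.084,14.23) -> (-11.675,11.124) [heading=195, draw]
    -- iteration 3/3 --
    FD 2: (-11.675,11.124) -> (-13.607,10.607) [heading=195, draw]
    LT 120: heading 195 -> 315
    FD 12: (-13.607,10.607) -> (-5.121,2.121) [heading=315, draw]
  ]
  -- iteration 2/3 --
  LT 150: heading 315 -> 105
  RT 60: heading 105 -> 45
  BK 3: (-5.121,2.121) -> (-7.243,0) [heading=45, draw]
  REPEAT 3 [
    -- iteration 1/3 --
    FD 2: (-7.243,0) -> (-5.828,1.414) [heading=45, draw]
    LT 120: heading 45 -> 165
    FD 12: (-5.828,1.414) -> (-17.42,4.52) [heading=165, draw]
    -- iteration 2/3 --
    FD 2: (-17.42,4.52) -> (-19.351,5.038) [heading=165, draw]
    LT 120: heading 165 -> 285
    FD 12: (-19.351,5.038) -> (-16.246,-6.553) [heading=285, draw]
    -- iteration 3/3 --
    FD 2: (-16.246,-6.553) -> (-15.728,-8.485) [heading=285, draw]
    LT 120: heading 285 -> 45
    FD 12: (-15.728,-8.485) -> (-7.243,0) [heading=45, draw]
  ]
  -- iteration 3/3 --
  LT 150: heading 45 -> 195
  RT 60: heading 195 -> 135
  BK 3: (-7.243,0) -> (-5.121,-2.121) [heading=135, draw]
  REPEAT 3 [
    -- iteration 1/3 --
    FD 2: (-5.121,-2.121) -> (-6.536,-0.707) [heading=135, draw]
    LT 120: heading 135 -> 255
    FD 12: (-6.536,-0.707) -> (-9.641,-12.298) [heading=255, draw]
    -- iteration 2/3 --
    FD 2: (-9.641,-12.298) -> (-10.159,-14.23) [heading=255, draw]
    LT 120: heading 255 -> 15
    FD 12: (-10.159,-14.23) -> (1.432,-11.124) [heading=15, draw]
    -- iteration 3/3 --
    FD 2: (1.432,-11.124) -> (3.364,-10.607) [heading=15, draw]
    LT 120: heading 15 -> 135
    FD 12: (3.364,-10.607) -> (-5.121,-2.121) [heading=135, draw]
  ]
]
Final: pos=(-5.121,-2.121), heading=135, 21 segment(s) drawn
Segments drawn: 21

Answer: 21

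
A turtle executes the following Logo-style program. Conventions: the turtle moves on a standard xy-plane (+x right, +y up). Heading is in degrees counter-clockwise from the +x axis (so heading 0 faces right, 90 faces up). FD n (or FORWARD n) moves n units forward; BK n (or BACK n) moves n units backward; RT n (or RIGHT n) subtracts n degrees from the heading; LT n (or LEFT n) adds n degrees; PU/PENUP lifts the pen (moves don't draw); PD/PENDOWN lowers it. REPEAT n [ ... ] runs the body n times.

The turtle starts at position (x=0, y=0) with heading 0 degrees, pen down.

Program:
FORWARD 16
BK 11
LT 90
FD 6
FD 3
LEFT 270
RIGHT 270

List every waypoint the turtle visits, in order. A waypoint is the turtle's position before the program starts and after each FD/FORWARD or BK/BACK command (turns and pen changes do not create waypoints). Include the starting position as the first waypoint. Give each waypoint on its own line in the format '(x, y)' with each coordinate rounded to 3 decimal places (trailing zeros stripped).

Executing turtle program step by step:
Start: pos=(0,0), heading=0, pen down
FD 16: (0,0) -> (16,0) [heading=0, draw]
BK 11: (16,0) -> (5,0) [heading=0, draw]
LT 90: heading 0 -> 90
FD 6: (5,0) -> (5,6) [heading=90, draw]
FD 3: (5,6) -> (5,9) [heading=90, draw]
LT 270: heading 90 -> 0
RT 270: heading 0 -> 90
Final: pos=(5,9), heading=90, 4 segment(s) drawn
Waypoints (5 total):
(0, 0)
(16, 0)
(5, 0)
(5, 6)
(5, 9)

Answer: (0, 0)
(16, 0)
(5, 0)
(5, 6)
(5, 9)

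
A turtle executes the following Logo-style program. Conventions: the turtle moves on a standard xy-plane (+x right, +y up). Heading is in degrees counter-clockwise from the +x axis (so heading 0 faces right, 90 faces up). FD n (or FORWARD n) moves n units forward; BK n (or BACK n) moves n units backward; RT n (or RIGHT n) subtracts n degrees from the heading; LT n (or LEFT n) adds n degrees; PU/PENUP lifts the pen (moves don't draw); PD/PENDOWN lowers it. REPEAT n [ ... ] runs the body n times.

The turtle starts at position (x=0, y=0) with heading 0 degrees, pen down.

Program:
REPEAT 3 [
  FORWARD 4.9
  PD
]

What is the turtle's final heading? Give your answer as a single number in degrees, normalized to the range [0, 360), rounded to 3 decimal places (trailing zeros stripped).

Executing turtle program step by step:
Start: pos=(0,0), heading=0, pen down
REPEAT 3 [
  -- iteration 1/3 --
  FD 4.9: (0,0) -> (4.9,0) [heading=0, draw]
  PD: pen down
  -- iteration 2/3 --
  FD 4.9: (4.9,0) -> (9.8,0) [heading=0, draw]
  PD: pen down
  -- iteration 3/3 --
  FD 4.9: (9.8,0) -> (14.7,0) [heading=0, draw]
  PD: pen down
]
Final: pos=(14.7,0), heading=0, 3 segment(s) drawn

Answer: 0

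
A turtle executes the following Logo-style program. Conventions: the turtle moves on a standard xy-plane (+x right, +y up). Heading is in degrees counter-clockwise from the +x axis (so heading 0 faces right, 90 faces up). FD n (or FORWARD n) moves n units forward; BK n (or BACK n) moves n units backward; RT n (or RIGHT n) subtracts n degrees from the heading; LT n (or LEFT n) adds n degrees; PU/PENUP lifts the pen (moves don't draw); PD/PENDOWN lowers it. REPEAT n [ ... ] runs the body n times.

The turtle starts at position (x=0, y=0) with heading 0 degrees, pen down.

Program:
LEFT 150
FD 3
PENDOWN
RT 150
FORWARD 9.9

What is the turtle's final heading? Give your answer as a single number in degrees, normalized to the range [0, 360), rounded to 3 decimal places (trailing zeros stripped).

Answer: 0

Derivation:
Executing turtle program step by step:
Start: pos=(0,0), heading=0, pen down
LT 150: heading 0 -> 150
FD 3: (0,0) -> (-2.598,1.5) [heading=150, draw]
PD: pen down
RT 150: heading 150 -> 0
FD 9.9: (-2.598,1.5) -> (7.302,1.5) [heading=0, draw]
Final: pos=(7.302,1.5), heading=0, 2 segment(s) drawn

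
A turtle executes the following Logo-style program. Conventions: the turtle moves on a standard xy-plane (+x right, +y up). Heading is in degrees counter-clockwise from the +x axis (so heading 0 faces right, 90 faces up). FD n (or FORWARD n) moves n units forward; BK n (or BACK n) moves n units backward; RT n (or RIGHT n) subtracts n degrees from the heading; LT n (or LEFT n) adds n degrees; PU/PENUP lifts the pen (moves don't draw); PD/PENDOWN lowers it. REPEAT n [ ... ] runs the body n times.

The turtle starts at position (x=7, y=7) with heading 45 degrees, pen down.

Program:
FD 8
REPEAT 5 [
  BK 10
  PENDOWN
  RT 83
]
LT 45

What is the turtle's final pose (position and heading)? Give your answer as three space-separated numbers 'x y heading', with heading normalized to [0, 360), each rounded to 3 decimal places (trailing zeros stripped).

Executing turtle program step by step:
Start: pos=(7,7), heading=45, pen down
FD 8: (7,7) -> (12.657,12.657) [heading=45, draw]
REPEAT 5 [
  -- iteration 1/5 --
  BK 10: (12.657,12.657) -> (5.586,5.586) [heading=45, draw]
  PD: pen down
  RT 83: heading 45 -> 322
  -- iteration 2/5 --
  BK 10: (5.586,5.586) -> (-2.294,11.742) [heading=322, draw]
  PD: pen down
  RT 83: heading 322 -> 239
  -- iteration 3/5 --
  BK 10: (-2.294,11.742) -> (2.856,20.314) [heading=239, draw]
  PD: pen down
  RT 83: heading 239 -> 156
  -- iteration 4/5 --
  BK 10: (2.856,20.314) -> (11.992,16.247) [heading=156, draw]
  PD: pen down
  RT 83: heading 156 -> 73
  -- iteration 5/5 --
  BK 10: (11.992,16.247) -> (9.068,6.684) [heading=73, draw]
  PD: pen down
  RT 83: heading 73 -> 350
]
LT 45: heading 350 -> 35
Final: pos=(9.068,6.684), heading=35, 6 segment(s) drawn

Answer: 9.068 6.684 35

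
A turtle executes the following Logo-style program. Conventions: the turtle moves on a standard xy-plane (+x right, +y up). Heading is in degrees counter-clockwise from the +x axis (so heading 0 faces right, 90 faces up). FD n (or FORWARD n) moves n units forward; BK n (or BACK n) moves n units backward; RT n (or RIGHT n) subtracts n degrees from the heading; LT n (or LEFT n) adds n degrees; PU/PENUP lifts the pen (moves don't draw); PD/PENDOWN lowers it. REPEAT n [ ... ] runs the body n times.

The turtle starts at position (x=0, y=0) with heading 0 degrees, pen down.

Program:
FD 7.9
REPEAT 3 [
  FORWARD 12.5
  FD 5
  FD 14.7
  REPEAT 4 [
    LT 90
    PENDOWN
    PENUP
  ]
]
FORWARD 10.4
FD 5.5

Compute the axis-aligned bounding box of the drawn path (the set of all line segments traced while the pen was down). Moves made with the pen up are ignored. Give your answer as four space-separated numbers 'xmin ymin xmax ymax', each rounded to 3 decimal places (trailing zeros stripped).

Answer: 0 0 40.1 0

Derivation:
Executing turtle program step by step:
Start: pos=(0,0), heading=0, pen down
FD 7.9: (0,0) -> (7.9,0) [heading=0, draw]
REPEAT 3 [
  -- iteration 1/3 --
  FD 12.5: (7.9,0) -> (20.4,0) [heading=0, draw]
  FD 5: (20.4,0) -> (25.4,0) [heading=0, draw]
  FD 14.7: (25.4,0) -> (40.1,0) [heading=0, draw]
  REPEAT 4 [
    -- iteration 1/4 --
    LT 90: heading 0 -> 90
    PD: pen down
    PU: pen up
    -- iteration 2/4 --
    LT 90: heading 90 -> 180
    PD: pen down
    PU: pen up
    -- iteration 3/4 --
    LT 90: heading 180 -> 270
    PD: pen down
    PU: pen up
    -- iteration 4/4 --
    LT 90: heading 270 -> 0
    PD: pen down
    PU: pen up
  ]
  -- iteration 2/3 --
  FD 12.5: (40.1,0) -> (52.6,0) [heading=0, move]
  FD 5: (52.6,0) -> (57.6,0) [heading=0, move]
  FD 14.7: (57.6,0) -> (72.3,0) [heading=0, move]
  REPEAT 4 [
    -- iteration 1/4 --
    LT 90: heading 0 -> 90
    PD: pen down
    PU: pen up
    -- iteration 2/4 --
    LT 90: heading 90 -> 180
    PD: pen down
    PU: pen up
    -- iteration 3/4 --
    LT 90: heading 180 -> 270
    PD: pen down
    PU: pen up
    -- iteration 4/4 --
    LT 90: heading 270 -> 0
    PD: pen down
    PU: pen up
  ]
  -- iteration 3/3 --
  FD 12.5: (72.3,0) -> (84.8,0) [heading=0, move]
  FD 5: (84.8,0) -> (89.8,0) [heading=0, move]
  FD 14.7: (89.8,0) -> (104.5,0) [heading=0, move]
  REPEAT 4 [
    -- iteration 1/4 --
    LT 90: heading 0 -> 90
    PD: pen down
    PU: pen up
    -- iteration 2/4 --
    LT 90: heading 90 -> 180
    PD: pen down
    PU: pen up
    -- iteration 3/4 --
    LT 90: heading 180 -> 270
    PD: pen down
    PU: pen up
    -- iteration 4/4 --
    LT 90: heading 270 -> 0
    PD: pen down
    PU: pen up
  ]
]
FD 10.4: (104.5,0) -> (114.9,0) [heading=0, move]
FD 5.5: (114.9,0) -> (120.4,0) [heading=0, move]
Final: pos=(120.4,0), heading=0, 4 segment(s) drawn

Segment endpoints: x in {0, 7.9, 20.4, 25.4, 40.1}, y in {0}
xmin=0, ymin=0, xmax=40.1, ymax=0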